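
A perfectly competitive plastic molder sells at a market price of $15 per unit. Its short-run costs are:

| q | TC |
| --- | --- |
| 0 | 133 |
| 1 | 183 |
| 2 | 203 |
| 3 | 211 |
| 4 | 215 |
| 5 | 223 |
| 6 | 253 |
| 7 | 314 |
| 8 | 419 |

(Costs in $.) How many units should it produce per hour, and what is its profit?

q = 0 (shut down); profit = -$133

Compute π = P·q − TC at each output: q=0: -133; q=1: -168; q=2: -173; q=3: -166; q=4: -155; q=5: -148; q=6: -163; q=7: -209; q=8: -299.
Profit is highest at q = 0. Equivalently, the lowest AVC in the table is 90/5 ≈ $18 at q = 5, and P = $15 falls below it — price never covers variable cost, so the firm shuts down and loses only its fixed cost.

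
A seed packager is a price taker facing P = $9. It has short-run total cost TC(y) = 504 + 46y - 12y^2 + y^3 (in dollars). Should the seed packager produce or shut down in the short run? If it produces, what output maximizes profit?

From TC, MC = TC'(y) = 46 - 24y + 3y^2 and AVC = VC/y = 46 - 12y + y^2.
The AVC parabola has its vertex at y = 12/2 = 6, where AVC = 46 - 12·6 + 6^2 = $10.
With P < min AVC ($9 < $10), every unit sold adds to the loss.
The firm minimizes its loss by shutting down and losing only its fixed cost of $504.

Shut down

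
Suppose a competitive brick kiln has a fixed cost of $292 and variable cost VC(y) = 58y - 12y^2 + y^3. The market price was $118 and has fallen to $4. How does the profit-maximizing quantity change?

AVC = 58 - 12y + y^2, minimized at y = 6 where min AVC = $22. MC = 58 - 24y + 3y^2.
With P = $118 above the shutdown price, P = MC gives y = 10.
At P = $4 < min AVC = $22, price no longer covers variable cost at any output, so the firm shuts down: y = 0.

Output falls from 10 to 0 (the firm shuts down)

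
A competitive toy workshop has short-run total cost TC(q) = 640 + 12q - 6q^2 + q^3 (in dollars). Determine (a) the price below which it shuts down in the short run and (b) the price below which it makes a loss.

Shutdown price = $3; break-even price = $108

Shutdown price = min AVC. AVC = 12 - 6q + q^2, with vertex at q = 3 and minimum $3.
ATC = 640/q + 12 - 6q + q^2. Setting dATC/dq = −640/q^2 − 6 + 2q = 0 gives q = 8 (since 2·8^3 − 6·8^2 = 640).
min ATC = 640/8 + 12 − 6·8 + 8^2 = $108. That is the break-even price.
For $3 ≤ P < $108 the firm produces at a loss; below $3 it shuts down.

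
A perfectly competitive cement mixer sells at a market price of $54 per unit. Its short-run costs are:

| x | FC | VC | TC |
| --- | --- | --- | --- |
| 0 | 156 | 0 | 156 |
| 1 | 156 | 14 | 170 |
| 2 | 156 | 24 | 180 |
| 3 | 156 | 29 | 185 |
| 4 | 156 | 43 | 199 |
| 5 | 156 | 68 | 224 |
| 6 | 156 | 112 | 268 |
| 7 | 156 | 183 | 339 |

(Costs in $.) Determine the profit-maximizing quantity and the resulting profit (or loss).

x = 6; profit = $56

Tabulate TR − TC: x=0: -156; x=1: -116; x=2: -72; x=3: -23; x=4: 17; x=5: 46; x=6: 56; x=7: 39.
Profit is maximized at x = 6. AVC there is 112/6 = $18.67 ≤ P, so producing beats shutting down (which would give -$156).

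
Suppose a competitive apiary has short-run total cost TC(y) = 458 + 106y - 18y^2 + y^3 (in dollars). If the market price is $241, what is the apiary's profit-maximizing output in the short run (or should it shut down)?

Strip out fixed cost: VC = 106y - 18y^2 + y^3. Then AVC = 106 - 18y + y^2 and MC = 106 - 36y + 3y^2.
AVC is minimized where dAVC/dy = -18 + 2y = 0, at y = 9; min AVC = 106 - 18·9 + 9^2 = $25.
Because $241 ≥ $25, revenue can cover variable cost; the firm operates.
Solving P = MC: -135 - 36y + 3y^2 = 0 ⇒ y = -3 or 15. On the upward-sloping branch, y* = 15.
Check: AVC at y = 15 is $61 ≤ P, so revenue covers variable cost.
Profit = P·y − TC = 241·15 − 1373 = $2242.

Produce at y = 15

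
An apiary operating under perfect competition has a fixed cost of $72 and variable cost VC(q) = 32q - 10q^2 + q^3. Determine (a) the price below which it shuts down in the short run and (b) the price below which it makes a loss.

Shutdown price = $7; break-even price = $20

AVC = 32 - 10q + q^2; minimized at q = 5, giving min AVC = $7. That is the shutdown price.
ATC = 72/q + 32 - 10q + q^2. Setting dATC/dq = −72/q^2 − 10 + 2q = 0 gives q = 6 (since 2·6^3 − 10·6^2 = 72).
min ATC = 72/6 + 32 − 10·6 + 6^2 = $20. That is the break-even price.
Between these two prices the firm operates at a loss; above $20 it earns a profit.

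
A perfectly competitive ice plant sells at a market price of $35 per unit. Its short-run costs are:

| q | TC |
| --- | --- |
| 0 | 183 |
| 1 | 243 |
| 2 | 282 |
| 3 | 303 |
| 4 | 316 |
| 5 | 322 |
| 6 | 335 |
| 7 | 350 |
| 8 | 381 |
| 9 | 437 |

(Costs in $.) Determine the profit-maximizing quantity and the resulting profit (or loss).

q = 8; profit = -$101

Profit at each row (π = 35q − TC): q=0: -183; q=1: -208; q=2: -212; q=3: -198; q=4: -176; q=5: -147; q=6: -125; q=7: -105; q=8: -101; q=9: -122.
Profit is maximized at q = 8. AVC there is 198/8 = $24.75 ≤ P, so producing beats shutting down (which would give -$183).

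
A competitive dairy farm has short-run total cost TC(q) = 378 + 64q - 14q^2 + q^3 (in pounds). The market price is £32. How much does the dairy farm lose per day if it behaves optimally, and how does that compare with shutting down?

Profit = -£250 at q = 8

AVC = 64 - 14q + q^2; min AVC = £15 at q = 7. Since P = £32 ≥ min AVC, the firm produces.
MC = 64 - 28q + 3q^2. Setting P = MC and taking the root on the rising branch gives q* = 8.
TR = 32·8 = 256. TC = 378 + 128 = 506. Profit = 256 − 506 = -£250.
By producing, the firm covers all variable cost plus £128 of fixed cost; shutting down would lose the full £378.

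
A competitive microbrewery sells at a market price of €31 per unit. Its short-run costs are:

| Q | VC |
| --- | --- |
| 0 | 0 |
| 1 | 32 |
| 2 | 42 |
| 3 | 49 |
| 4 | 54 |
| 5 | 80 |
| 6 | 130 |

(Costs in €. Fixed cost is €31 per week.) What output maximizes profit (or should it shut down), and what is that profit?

Q = 5; profit = €44

Tabulate TR − TC: Q=0: -31; Q=1: -32; Q=2: -11; Q=3: 13; Q=4: 39; Q=5: 44; Q=6: 25.
Profit is maximized at Q = 5. AVC there is 80/5 = €16 ≤ P, so producing beats shutting down (which would give -€31).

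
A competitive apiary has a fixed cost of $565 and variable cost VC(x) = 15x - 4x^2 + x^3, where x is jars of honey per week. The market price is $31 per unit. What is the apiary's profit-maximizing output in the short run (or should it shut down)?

Produce at x = 4

From TC, MC = TC'(x) = 15 - 8x + 3x^2 and AVC = VC/x = 15 - 4x + x^2.
AVC hits its minimum where MC = AVC, at x = 2, giving min AVC = 15 - 4·2 + 2^2 = $11.
P = $31 exceeds min AVC = $11, so the firm stays open.
P = MC gives -16 - 8x + 3x^2 = 0, with roots -4/3 and 4. Take the larger (rising MC): x* = 4.
Check: AVC at x = 4 is $15 ≤ P, so revenue covers variable cost.
Profit = P·x − TC = 31·4 − 625 = -$501, a loss, but smaller than the $565 fixed cost the firm would lose by shutting down.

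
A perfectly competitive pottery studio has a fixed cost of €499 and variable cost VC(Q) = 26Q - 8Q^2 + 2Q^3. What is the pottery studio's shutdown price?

€18 per unit

Short-run supply begins at min AVC. From VC = 26Q - 8Q^2 + 2Q^3, AVC = 26 - 8Q + 2Q^2.
At the minimum of AVC, MC = AVC. MC = 26 - 16Q + 6Q^2; setting MC = AVC gives 4Q^2 - 8Q = 0, so Q = 2. min AVC = 18.
The firm shuts down for any P below €18.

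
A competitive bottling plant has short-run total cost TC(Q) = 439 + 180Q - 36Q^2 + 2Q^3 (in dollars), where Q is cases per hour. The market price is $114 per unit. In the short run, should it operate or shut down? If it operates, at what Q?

Variable cost is VC = 180Q - 36Q^2 + 2Q^3, so AVC = VC/Q = 180 - 36Q + 2Q^2 and MC = dTC/dQ = 180 - 72Q + 6Q^2.
AVC hits its minimum where MC = AVC, at Q = 9, giving min AVC = 180 - 36·9 + 2·9^2 = $18.
Because $114 ≥ $18, revenue can cover variable cost; the firm operates.
P = MC gives 66 - 72Q + 6Q^2 = 0, with roots 1 and 11. Take the larger (rising MC): Q* = 11.
Check: AVC at Q = 11 is $26 ≤ P, so revenue covers variable cost.
Profit = P·Q − TC = 114·11 − 725 = $529.

Produce at Q = 11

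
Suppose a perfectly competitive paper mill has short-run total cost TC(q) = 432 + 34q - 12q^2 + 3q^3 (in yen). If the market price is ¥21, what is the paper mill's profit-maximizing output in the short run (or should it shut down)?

Variable cost is VC = 34q - 12q^2 + 3q^3, so AVC = VC/q = 34 - 12q + 3q^2 and MC = dTC/dq = 34 - 24q + 9q^2.
The AVC parabola has its vertex at q = 12/6 = 2, where AVC = 34 - 12·2 + 3·2^2 = ¥22.
Since P = ¥21 < min AVC = ¥22, price fails to cover variable cost at any output.
Shutting down limits the loss to fixed cost, ¥432.

Shut down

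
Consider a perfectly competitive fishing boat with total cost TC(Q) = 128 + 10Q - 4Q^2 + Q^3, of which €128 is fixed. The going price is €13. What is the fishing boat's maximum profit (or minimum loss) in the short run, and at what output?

AVC = 10 - 4Q + Q^2 has its minimum €6 at Q = 2; price €13 clears that bar, so the firm operates.
MC = 10 - 8Q + 3Q^2. Setting P = MC and taking the root on the rising branch gives Q* = 3.
TR = 13·3 = 39. TC = 128 + 21 = 149. Profit = 39 − 149 = -€110.
That loss of €110 beats the €128 the firm would lose by shutting down; producing recovers €18 of fixed cost.

Profit = -€110 at Q = 3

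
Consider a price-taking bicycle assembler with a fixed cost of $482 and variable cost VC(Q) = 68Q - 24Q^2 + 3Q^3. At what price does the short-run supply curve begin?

The shutdown price is the minimum of AVC. VC = 68Q - 24Q^2 + 3Q^3, so AVC = 68 - 24Q + 3Q^2.
At the minimum of AVC, MC = AVC. MC = 68 - 48Q + 9Q^2; setting MC = AVC gives 6Q^2 - 24Q = 0, so Q = 4. min AVC = 20.
So the shutdown price is $20.

$20 per unit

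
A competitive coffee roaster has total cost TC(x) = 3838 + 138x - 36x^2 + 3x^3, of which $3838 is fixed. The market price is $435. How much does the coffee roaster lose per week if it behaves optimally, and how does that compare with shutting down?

AVC = 138 - 36x + 3x^2 has its minimum $30 at x = 6; price $435 clears that bar, so the firm operates.
MC = 138 - 72x + 9x^2. Setting P = MC and taking the root on the rising branch gives x* = 11.
TR = 435·11 = 4785. TC = 3838 + 1155 = 4993. Profit = 4785 − 4993 = -$208.
That loss of $208 beats the $3838 the firm would lose by shutting down; producing recovers $3630 of fixed cost.

Profit = -$208 at x = 11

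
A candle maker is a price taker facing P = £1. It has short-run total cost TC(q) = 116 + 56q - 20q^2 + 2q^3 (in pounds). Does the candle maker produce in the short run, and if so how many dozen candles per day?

Shut down

Strip out fixed cost: VC = 56q - 20q^2 + 2q^3. Then AVC = 56 - 20q + 2q^2 and MC = 56 - 40q + 6q^2.
AVC hits its minimum where MC = AVC, at q = 5, giving min AVC = 56 - 20·5 + 2·5^2 = £6.
P = £1 lies below min AVC = £6; no output level covers variable cost.
Best response: produce nothing and absorb the £116 fixed cost.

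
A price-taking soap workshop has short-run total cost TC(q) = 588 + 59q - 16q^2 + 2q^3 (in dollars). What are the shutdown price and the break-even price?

Shutdown price = $27; break-even price = $129

Shutdown price = min AVC. AVC = 59 - 16q + 2q^2, with vertex at q = 4 and minimum $27.
ATC = 588/q + 59 - 16q + 2q^2. Setting dATC/dq = −588/q^2 − 16 + 4q = 0 gives q = 7 (since 4·7^3 − 16·7^2 = 588).
min ATC = 588/7 + 59 − 16·7 + 2·7^2 = $129. That is the break-even price.
Between these two prices the firm operates at a loss; above $129 it earns a profit.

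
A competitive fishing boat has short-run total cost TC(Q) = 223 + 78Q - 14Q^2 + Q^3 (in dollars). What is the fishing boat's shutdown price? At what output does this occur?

Short-run supply begins at min AVC. From VC = 78Q - 14Q^2 + Q^3, AVC = 78 - 14Q + Q^2.
At the minimum of AVC, MC = AVC. MC = 78 - 28Q + 3Q^2; setting MC = AVC gives 2Q^2 - 14Q = 0, so Q = 7. min AVC = 29.
The firm shuts down for any P below $29.

$29 per unit, at Q = 7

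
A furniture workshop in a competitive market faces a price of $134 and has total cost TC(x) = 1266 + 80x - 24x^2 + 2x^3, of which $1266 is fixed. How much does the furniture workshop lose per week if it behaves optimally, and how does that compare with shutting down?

AVC = 80 - 24x + 2x^2 has its minimum $8 at x = 6; price $134 clears that bar, so the firm operates.
MC = 80 - 48x + 6x^2. Setting P = MC and taking the root on the rising branch gives x* = 9.
TR = 134·9 = 1206. TC = 1266 + 234 = 1500. Profit = 1206 − 1500 = -$294.
That loss of $294 beats the $1266 the firm would lose by shutting down; producing recovers $972 of fixed cost.

Profit = -$294 at x = 9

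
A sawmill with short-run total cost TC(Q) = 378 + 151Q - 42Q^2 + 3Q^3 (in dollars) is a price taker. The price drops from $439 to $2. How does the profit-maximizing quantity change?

AVC = 151 - 42Q + 3Q^2, minimized at Q = 7 where min AVC = $4. MC = 151 - 84Q + 9Q^2.
With P = $439 above the shutdown price, P = MC gives Q = 12.
At P = $2 < min AVC = $4, price no longer covers variable cost at any output, so the firm shuts down: Q = 0.

Output falls from 12 to 0 (the firm shuts down)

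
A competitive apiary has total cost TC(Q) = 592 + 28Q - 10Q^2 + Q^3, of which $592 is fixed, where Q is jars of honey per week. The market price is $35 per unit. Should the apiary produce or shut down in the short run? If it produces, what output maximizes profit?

Produce at Q = 7

Variable cost is VC = 28Q - 10Q^2 + Q^3, so AVC = VC/Q = 28 - 10Q + Q^2 and MC = dTC/dQ = 28 - 20Q + 3Q^2.
AVC hits its minimum where MC = AVC, at Q = 5, giving min AVC = 28 - 10·5 + 5^2 = $3.
Since P = $35 ≥ min AVC = $3, price covers variable cost and the firm should produce.
P = MC gives -7 - 20Q + 3Q^2 = 0, with roots -1/3 and 7. Take the larger (rising MC): Q* = 7.
Check: AVC at Q = 7 is $7 ≤ P, so revenue covers variable cost.
Profit = P·Q − TC = 35·7 − 641 = -$396, a loss, but smaller than the $592 fixed cost the firm would lose by shutting down.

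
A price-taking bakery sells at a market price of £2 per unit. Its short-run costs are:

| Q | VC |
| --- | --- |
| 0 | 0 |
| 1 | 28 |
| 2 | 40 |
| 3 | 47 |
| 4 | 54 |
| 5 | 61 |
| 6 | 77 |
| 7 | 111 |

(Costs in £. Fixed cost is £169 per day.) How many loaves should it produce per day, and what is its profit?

Profit at each row (π = 2Q − TC): Q=0: -169; Q=1: -195; Q=2: -205; Q=3: -210; Q=4: -215; Q=5: -220; Q=6: -234; Q=7: -266.
Profit is highest at Q = 0. Equivalently, the lowest AVC in the table is 61/5 ≈ £12.20 at Q = 5, and P = £2 falls below it — price never covers variable cost, so the firm shuts down and loses only its fixed cost.

Q = 0 (shut down); profit = -£169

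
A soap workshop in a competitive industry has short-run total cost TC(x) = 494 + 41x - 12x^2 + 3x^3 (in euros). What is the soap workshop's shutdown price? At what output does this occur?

€29 per unit, at x = 2

The firm shuts down when price falls below the minimum of average variable cost. AVC = VC/x = 41 - 12x + 3x^2.
dAVC/dx = -12 + 6x = 0 gives x = 2. min AVC = 41 - 12·2 + 3·2^2 = 29.
For P < €29 the firm produces nothing.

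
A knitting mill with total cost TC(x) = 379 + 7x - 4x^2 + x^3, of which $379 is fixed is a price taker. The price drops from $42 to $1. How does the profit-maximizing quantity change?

MC = 7 - 8x + 3x^2; the shutdown threshold is min AVC = $3 (at x = 2).
With P = $42 above the shutdown price, P = MC gives x = 5.
At P = $1 < min AVC = $3, price no longer covers variable cost at any output, so the firm shuts down: x = 0.

Output falls from 5 to 0 (the firm shuts down)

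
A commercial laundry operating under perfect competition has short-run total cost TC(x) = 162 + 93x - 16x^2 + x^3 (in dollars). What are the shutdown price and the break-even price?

AVC = 93 - 16x + x^2; minimized at x = 8, giving min AVC = $29. That is the shutdown price.
ATC = 162/x + 93 - 16x + x^2. Setting dATC/dx = −162/x^2 − 16 + 2x = 0 gives x = 9 (since 2·9^3 − 16·9^2 = 162).
min ATC = 162/9 + 93 − 16·9 + 9^2 = $48. That is the break-even price.
For $29 ≤ P < $48 the firm produces at a loss; below $29 it shuts down.

Shutdown price = $29; break-even price = $48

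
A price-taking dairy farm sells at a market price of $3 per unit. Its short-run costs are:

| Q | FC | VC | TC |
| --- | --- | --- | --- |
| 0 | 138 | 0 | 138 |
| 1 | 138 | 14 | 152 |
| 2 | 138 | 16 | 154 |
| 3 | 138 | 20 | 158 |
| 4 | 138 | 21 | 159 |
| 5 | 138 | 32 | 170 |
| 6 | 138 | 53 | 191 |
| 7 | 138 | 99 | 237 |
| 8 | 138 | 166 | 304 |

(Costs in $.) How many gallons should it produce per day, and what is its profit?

Compute π = P·Q − TC at each output: Q=0: -138; Q=1: -149; Q=2: -148; Q=3: -149; Q=4: -147; Q=5: -155; Q=6: -173; Q=7: -216; Q=8: -280.
Profit is highest at Q = 0. Equivalently, the lowest AVC in the table is 21/4 ≈ $5.25 at Q = 4, and P = $3 falls below it — price never covers variable cost, so the firm shuts down and loses only its fixed cost.

Q = 0 (shut down); profit = -$138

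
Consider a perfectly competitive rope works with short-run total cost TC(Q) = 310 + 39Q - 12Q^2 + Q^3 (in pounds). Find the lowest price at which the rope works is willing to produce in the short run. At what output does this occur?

Short-run supply begins at min AVC. From VC = 39Q - 12Q^2 + Q^3, AVC = 39 - 12Q + Q^2.
dAVC/dQ = -12 + 2Q = 0 gives Q = 6. min AVC = 39 - 12·6 + 6^2 = 3.
So the shutdown price is £3.

£3 per unit, at Q = 6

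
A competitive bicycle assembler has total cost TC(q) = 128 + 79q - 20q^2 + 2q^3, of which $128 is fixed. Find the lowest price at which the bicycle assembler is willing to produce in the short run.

The firm shuts down when price falls below the minimum of average variable cost. AVC = VC/q = 79 - 20q + 2q^2.
At the minimum of AVC, MC = AVC. MC = 79 - 40q + 6q^2; setting MC = AVC gives 4q^2 - 20q = 0, so q = 5. min AVC = 29.
The firm shuts down for any P below $29.

$29 per unit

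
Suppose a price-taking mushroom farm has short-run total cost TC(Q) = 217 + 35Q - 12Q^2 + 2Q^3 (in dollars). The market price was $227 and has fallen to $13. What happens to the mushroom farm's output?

MC = 35 - 24Q + 6Q^2; the shutdown threshold is min AVC = $17 (at Q = 3).
At P = $227 ≥ min AVC, set P = MC on the rising branch: Q = 8.
At P = $13 < min AVC = $17, price no longer covers variable cost at any output, so the firm shuts down: Q = 0.

Output falls from 8 to 0 (the firm shuts down)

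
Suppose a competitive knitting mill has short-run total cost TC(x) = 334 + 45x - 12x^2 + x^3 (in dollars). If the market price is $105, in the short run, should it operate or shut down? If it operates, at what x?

From TC, MC = TC'(x) = 45 - 24x + 3x^2 and AVC = VC/x = 45 - 12x + x^2.
AVC hits its minimum where MC = AVC, at x = 6, giving min AVC = 45 - 12·6 + 6^2 = $9.
Since P = $105 ≥ min AVC = $9, price covers variable cost and the firm should produce.
Set P = MC: 105 = 45 - 24x + 3x^2 → -60 - 24x + 3x^2 = 0. The roots are x = -2 and x = 10; the profit-maximizing output is on the rising part of MC, so x* = 10.
Check: AVC at x = 10 is $25 ≤ P, so revenue covers variable cost.
Profit = P·x − TC = 105·10 − 584 = $466.

Produce at x = 10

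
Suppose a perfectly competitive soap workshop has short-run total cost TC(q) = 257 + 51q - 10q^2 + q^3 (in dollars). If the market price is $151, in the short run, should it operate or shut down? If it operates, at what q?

Produce at q = 10

Strip out fixed cost: VC = 51q - 10q^2 + q^3. Then AVC = 51 - 10q + q^2 and MC = 51 - 20q + 3q^2.
The AVC parabola has its vertex at q = 10/2 = 5, where AVC = 51 - 10·5 + 5^2 = $26.
Because $151 ≥ $26, revenue can cover variable cost; the firm operates.
P = MC gives -100 - 20q + 3q^2 = 0, with roots -10/3 and 10. Take the larger (rising MC): q* = 10.
Check: AVC at q = 10 is $51 ≤ P, so revenue covers variable cost.
Profit = P·q − TC = 151·10 − 767 = $743.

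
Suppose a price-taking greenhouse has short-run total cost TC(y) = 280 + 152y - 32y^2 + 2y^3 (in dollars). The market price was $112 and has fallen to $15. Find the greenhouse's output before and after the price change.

Output falls from 10 to 0 (the firm shuts down)

AVC = 152 - 32y + 2y^2, minimized at y = 8 where min AVC = $24. MC = 152 - 64y + 6y^2.
With P = $112 above the shutdown price, P = MC gives y = 10.
At P = $15 < min AVC = $24, price no longer covers variable cost at any output, so the firm shuts down: y = 0.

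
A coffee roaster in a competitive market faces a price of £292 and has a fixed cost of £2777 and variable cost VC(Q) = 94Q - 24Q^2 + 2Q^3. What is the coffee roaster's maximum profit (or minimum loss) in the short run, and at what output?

AVC = 94 - 24Q + 2Q^2 has its minimum £22 at Q = 6; price £292 clears that bar, so the firm operates.
MC = 94 - 48Q + 6Q^2. Setting P = MC and taking the root on the rising branch gives Q* = 11.
TR = 292·11 = 3212. TC = 2777 + 792 = 3569. Profit = 3212 − 3569 = -£357.
Shutting down would mean losing the fixed cost of £2777, so operating at a loss of £357 is better by £2420.

Profit = -£357 at Q = 11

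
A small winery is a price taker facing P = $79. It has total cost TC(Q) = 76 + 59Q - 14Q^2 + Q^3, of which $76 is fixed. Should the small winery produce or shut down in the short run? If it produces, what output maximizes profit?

From TC, MC = TC'(Q) = 59 - 28Q + 3Q^2 and AVC = VC/Q = 59 - 14Q + Q^2.
AVC is minimized where dAVC/dQ = -14 + 2Q = 0, at Q = 7; min AVC = 59 - 14·7 + 7^2 = $10.
Since P = $79 ≥ min AVC = $10, price covers variable cost and the firm should produce.
P = MC gives -20 - 28Q + 3Q^2 = 0, with roots -2/3 and 10. Take the larger (rising MC): Q* = 10.
Check: AVC at Q = 10 is $19 ≤ P, so revenue covers variable cost.
Profit = P·Q − TC = 79·10 − 266 = $524.

Produce at Q = 10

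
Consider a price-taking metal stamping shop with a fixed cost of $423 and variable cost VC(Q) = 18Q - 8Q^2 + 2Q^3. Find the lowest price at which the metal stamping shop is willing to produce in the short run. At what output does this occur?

The shutdown price is the minimum of AVC. VC = 18Q - 8Q^2 + 2Q^3, so AVC = 18 - 8Q + 2Q^2.
At the minimum of AVC, MC = AVC. MC = 18 - 16Q + 6Q^2; setting MC = AVC gives 4Q^2 - 8Q = 0, so Q = 2. min AVC = 10.
So the shutdown price is $10.

$10 per unit, at Q = 2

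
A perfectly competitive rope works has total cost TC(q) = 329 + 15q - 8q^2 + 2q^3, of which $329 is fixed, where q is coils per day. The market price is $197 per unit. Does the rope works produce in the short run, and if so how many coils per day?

Variable cost is VC = 15q - 8q^2 + 2q^3, so AVC = VC/q = 15 - 8q + 2q^2 and MC = dTC/dq = 15 - 16q + 6q^2.
AVC hits its minimum where MC = AVC, at q = 2, giving min AVC = 15 - 8·2 + 2·2^2 = $7.
Since P = $197 ≥ min AVC = $7, price covers variable cost and the firm should produce.
P = MC gives -182 - 16q + 6q^2 = 0, with roots -13/3 and 7. Take the larger (rising MC): q* = 7.
Check: AVC at q = 7 is $57 ≤ P, so revenue covers variable cost.
Profit = P·q − TC = 197·7 − 728 = $651.

Produce at q = 7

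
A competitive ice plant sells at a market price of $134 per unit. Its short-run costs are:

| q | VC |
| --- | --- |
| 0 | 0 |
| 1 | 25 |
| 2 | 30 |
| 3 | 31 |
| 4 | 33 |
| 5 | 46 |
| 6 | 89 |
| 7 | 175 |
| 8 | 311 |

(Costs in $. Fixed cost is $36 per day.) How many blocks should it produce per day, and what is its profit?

q = 7; profit = $727

Profit at each row (π = 134q − TC): q=0: -36; q=1: 73; q=2: 202; q=3: 335; q=4: 467; q=5: 588; q=6: 679; q=7: 727; q=8: 725.
Profit is maximized at q = 7. AVC there is 175/7 = $25 ≤ P, so producing beats shutting down (which would give -$36).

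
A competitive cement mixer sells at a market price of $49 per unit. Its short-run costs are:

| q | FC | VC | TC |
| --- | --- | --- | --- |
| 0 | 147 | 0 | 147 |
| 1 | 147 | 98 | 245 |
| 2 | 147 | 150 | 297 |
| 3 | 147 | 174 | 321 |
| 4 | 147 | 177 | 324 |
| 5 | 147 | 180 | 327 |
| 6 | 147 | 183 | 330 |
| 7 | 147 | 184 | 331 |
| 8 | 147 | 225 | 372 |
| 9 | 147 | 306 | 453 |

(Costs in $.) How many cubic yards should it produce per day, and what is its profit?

q = 8; profit = $20

Compute π = P·q − TC at each output: q=0: -147; q=1: -196; q=2: -199; q=3: -174; q=4: -128; q=5: -82; q=6: -36; q=7: 12; q=8: 20; q=9: -12.
Profit is maximized at q = 8. AVC there is 225/8 = $28.12 ≤ P, so producing beats shutting down (which would give -$147).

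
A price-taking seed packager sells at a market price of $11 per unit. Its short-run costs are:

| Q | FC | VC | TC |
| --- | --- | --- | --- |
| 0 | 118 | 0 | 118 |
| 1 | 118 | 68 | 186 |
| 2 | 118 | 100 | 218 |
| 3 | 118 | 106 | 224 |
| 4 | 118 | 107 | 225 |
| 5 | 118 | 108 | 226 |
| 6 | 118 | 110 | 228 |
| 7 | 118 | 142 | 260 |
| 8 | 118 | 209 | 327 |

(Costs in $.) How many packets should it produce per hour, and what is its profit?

Profit at each row (π = 11Q − TC): Q=0: -118; Q=1: -175; Q=2: -196; Q=3: -191; Q=4: -181; Q=5: -171; Q=6: -162; Q=7: -183; Q=8: -239.
Profit is highest at Q = 0. Equivalently, the lowest AVC in the table is 110/6 ≈ $18.33 at Q = 6, and P = $11 falls below it — price never covers variable cost, so the firm shuts down and loses only its fixed cost.

Q = 0 (shut down); profit = -$118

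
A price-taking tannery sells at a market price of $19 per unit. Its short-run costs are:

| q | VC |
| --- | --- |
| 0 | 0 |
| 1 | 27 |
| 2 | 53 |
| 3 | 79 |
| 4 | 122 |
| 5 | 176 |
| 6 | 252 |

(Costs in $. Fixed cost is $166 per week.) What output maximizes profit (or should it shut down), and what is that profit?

q = 0 (shut down); profit = -$166

Profit at each row (π = 19q − TC): q=0: -166; q=1: -174; q=2: -181; q=3: -188; q=4: -212; q=5: -247; q=6: -304.
Profit is highest at q = 0. Equivalently, the lowest AVC in the table is 79/3 ≈ $26.33 at q = 3, and P = $19 falls below it — price never covers variable cost, so the firm shuts down and loses only its fixed cost.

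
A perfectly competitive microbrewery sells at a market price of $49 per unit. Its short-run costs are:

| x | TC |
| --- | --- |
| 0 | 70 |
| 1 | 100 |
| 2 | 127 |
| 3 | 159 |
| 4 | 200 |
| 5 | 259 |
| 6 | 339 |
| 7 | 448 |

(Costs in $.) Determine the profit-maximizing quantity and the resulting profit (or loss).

x = 4; profit = -$4

Profit at each row (π = 49x − TC): x=0: -70; x=1: -51; x=2: -29; x=3: -12; x=4: -4; x=5: -14; x=6: -45; x=7: -105.
Profit is maximized at x = 4. AVC there is 130/4 = $32.50 ≤ P, so producing beats shutting down (which would give -$70).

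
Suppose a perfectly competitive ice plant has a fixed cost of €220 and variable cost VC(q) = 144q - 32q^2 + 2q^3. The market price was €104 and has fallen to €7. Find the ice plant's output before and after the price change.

Output falls from 10 to 0 (the firm shuts down)

AVC = 144 - 32q + 2q^2, minimized at q = 8 where min AVC = €16. MC = 144 - 64q + 6q^2.
With P = €104 above the shutdown price, P = MC gives q = 10.
At P = €7 < min AVC = €16, price no longer covers variable cost at any output, so the firm shuts down: q = 0.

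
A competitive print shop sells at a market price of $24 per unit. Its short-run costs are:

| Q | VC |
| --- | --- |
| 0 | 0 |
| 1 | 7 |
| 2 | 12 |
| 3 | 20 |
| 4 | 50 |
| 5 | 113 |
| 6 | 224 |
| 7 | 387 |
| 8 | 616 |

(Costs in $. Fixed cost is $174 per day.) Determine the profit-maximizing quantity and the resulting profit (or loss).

Q = 3; profit = -$122

Tabulate TR − TC: Q=0: -174; Q=1: -157; Q=2: -138; Q=3: -122; Q=4: -128; Q=5: -167; Q=6: -254; Q=7: -393; Q=8: -598.
Profit is maximized at Q = 3. AVC there is 20/3 = $6.67 ≤ P, so producing beats shutting down (which would give -$174).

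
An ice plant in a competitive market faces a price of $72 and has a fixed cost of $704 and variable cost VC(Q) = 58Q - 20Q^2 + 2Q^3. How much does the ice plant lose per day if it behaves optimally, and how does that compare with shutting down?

Profit = -$312 at Q = 7

AVC = 58 - 20Q + 2Q^2 has its minimum $8 at Q = 5; price $72 clears that bar, so the firm operates.
With MC = 58 - 40Q + 6Q^2, P = MC on the upward-sloping part at Q* = 7.
TR = 72·7 = 504. TC = 704 + 112 = 816. Profit = 504 − 816 = -$312.
Shutting down would mean losing the fixed cost of $704, so operating at a loss of $312 is better by $392.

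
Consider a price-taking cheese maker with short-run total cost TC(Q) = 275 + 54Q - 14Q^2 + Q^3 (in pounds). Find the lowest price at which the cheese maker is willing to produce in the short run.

The shutdown price is the minimum of AVC. VC = 54Q - 14Q^2 + Q^3, so AVC = 54 - 14Q + Q^2.
dAVC/dQ = -14 + 2Q = 0 gives Q = 7. min AVC = 54 - 14·7 + 7^2 = 5.
The firm shuts down for any P below £5.

£5 per unit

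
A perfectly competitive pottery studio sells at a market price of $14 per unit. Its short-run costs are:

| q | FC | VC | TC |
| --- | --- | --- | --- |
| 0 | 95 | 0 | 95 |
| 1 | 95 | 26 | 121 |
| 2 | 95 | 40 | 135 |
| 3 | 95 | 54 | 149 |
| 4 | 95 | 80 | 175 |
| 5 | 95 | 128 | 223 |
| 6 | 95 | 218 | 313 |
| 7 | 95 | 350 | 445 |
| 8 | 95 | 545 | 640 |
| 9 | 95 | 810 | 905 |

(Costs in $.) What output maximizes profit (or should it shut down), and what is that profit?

q = 0 (shut down); profit = -$95

Profit at each row (π = 14q − TC): q=0: -95; q=1: -107; q=2: -107; q=3: -107; q=4: -119; q=5: -153; q=6: -229; q=7: -347; q=8: -528; q=9: -779.
Profit is highest at q = 0. Equivalently, the lowest AVC in the table is 54/3 ≈ $18 at q = 3, and P = $14 falls below it — price never covers variable cost, so the firm shuts down and loses only its fixed cost.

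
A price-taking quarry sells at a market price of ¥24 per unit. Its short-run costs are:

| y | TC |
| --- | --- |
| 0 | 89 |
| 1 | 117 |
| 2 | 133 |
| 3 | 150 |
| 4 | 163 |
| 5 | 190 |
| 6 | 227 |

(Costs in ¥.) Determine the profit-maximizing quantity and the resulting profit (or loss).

Compute π = P·y − TC at each output: y=0: -89; y=1: -93; y=2: -85; y=3: -78; y=4: -67; y=5: -70; y=6: -83.
Profit is maximized at y = 4. AVC there is 74/4 = ¥18.50 ≤ P, so producing beats shutting down (which would give -¥89).

y = 4; profit = -¥67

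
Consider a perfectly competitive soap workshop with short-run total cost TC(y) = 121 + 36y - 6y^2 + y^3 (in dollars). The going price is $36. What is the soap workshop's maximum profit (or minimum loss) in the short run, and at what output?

Profit = -$89 at y = 4

AVC = 36 - 6y + y^2; min AVC = $27 at y = 3. Since P = $36 ≥ min AVC, the firm produces.
With MC = 36 - 12y + 3y^2, P = MC on the upward-sloping part at y* = 4.
TR = 36·4 = 144. TC = 121 + 112 = 233. Profit = 144 − 233 = -$89.
That loss of $89 beats the $121 the firm would lose by shutting down; producing recovers $32 of fixed cost.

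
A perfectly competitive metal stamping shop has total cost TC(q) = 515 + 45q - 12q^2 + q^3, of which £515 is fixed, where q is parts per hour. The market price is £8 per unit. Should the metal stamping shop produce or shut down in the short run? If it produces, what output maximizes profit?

Shut down

Variable cost is VC = 45q - 12q^2 + q^3, so AVC = VC/q = 45 - 12q + q^2 and MC = dTC/dq = 45 - 24q + 3q^2.
AVC is minimized where dAVC/dq = -12 + 2q = 0, at q = 6; min AVC = 45 - 12·6 + 6^2 = £9.
With P < min AVC (£8 < £9), every unit sold adds to the loss.
Shutting down limits the loss to fixed cost, £515.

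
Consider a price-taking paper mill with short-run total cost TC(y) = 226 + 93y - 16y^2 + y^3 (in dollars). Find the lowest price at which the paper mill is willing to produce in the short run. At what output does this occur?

Short-run supply begins at min AVC. From VC = 93y - 16y^2 + y^3, AVC = 93 - 16y + y^2.
At the minimum of AVC, MC = AVC. MC = 93 - 32y + 3y^2; setting MC = AVC gives 2y^2 - 16y = 0, so y = 8. min AVC = 29.
So the shutdown price is $29.

$29 per unit, at y = 8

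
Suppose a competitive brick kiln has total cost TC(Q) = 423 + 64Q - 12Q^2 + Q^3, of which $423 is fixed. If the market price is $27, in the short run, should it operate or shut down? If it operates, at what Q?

Variable cost is VC = 64Q - 12Q^2 + Q^3, so AVC = VC/Q = 64 - 12Q + Q^2 and MC = dTC/dQ = 64 - 24Q + 3Q^2.
AVC is minimized where dAVC/dQ = -12 + 2Q = 0, at Q = 6; min AVC = 64 - 12·6 + 6^2 = $28.
Since P = $27 < min AVC = $28, price fails to cover variable cost at any output.
Shutting down limits the loss to fixed cost, $423.

Shut down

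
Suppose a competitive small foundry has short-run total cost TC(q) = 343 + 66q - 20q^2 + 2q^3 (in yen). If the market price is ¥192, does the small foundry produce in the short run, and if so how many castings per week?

Produce at q = 9

From TC, MC = TC'(q) = 66 - 40q + 6q^2 and AVC = VC/q = 66 - 20q + 2q^2.
AVC is minimized where dAVC/dq = -20 + 4q = 0, at q = 5; min AVC = 66 - 20·5 + 2·5^2 = ¥16.
Because ¥192 ≥ ¥16, revenue can cover variable cost; the firm operates.
Solving P = MC: -126 - 40q + 6q^2 = 0 ⇒ q = -7/3 or 9. On the upward-sloping branch, q* = 9.
Check: AVC at q = 9 is ¥48 ≤ P, so revenue covers variable cost.
Profit = P·q − TC = 192·9 − 775 = ¥953.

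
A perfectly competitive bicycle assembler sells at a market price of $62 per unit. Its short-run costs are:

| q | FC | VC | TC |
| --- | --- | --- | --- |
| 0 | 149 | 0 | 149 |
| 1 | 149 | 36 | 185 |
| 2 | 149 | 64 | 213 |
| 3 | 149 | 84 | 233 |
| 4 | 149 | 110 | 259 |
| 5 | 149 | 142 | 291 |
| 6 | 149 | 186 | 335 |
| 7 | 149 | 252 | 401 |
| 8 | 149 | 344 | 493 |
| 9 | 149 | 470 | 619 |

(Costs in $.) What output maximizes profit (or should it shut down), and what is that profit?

q = 6; profit = $37

Profit at each row (π = 62q − TC): q=0: -149; q=1: -123; q=2: -89; q=3: -47; q=4: -11; q=5: 19; q=6: 37; q=7: 33; q=8: 3; q=9: -61.
Profit is maximized at q = 6. AVC there is 186/6 = $31 ≤ P, so producing beats shutting down (which would give -$149).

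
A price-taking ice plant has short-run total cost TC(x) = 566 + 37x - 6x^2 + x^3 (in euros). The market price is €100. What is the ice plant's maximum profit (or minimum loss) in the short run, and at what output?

AVC = 37 - 6x + x^2; min AVC = €28 at x = 3. Since P = €100 ≥ min AVC, the firm produces.
With MC = 37 - 12x + 3x^2, P = MC on the upward-sloping part at x* = 7.
TR = 100·7 = 700. TC = 566 + 308 = 874. Profit = 700 − 874 = -€174.
Shutting down would mean losing the fixed cost of €566, so operating at a loss of €174 is better by €392.

Profit = -€174 at x = 7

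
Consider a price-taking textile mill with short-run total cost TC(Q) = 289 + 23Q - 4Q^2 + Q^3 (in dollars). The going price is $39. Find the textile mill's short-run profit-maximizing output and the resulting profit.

AVC = 23 - 4Q + Q^2; min AVC = $19 at Q = 2. Since P = $39 ≥ min AVC, the firm produces.
MC = 23 - 8Q + 3Q^2. Setting P = MC and taking the root on the rising branch gives Q* = 4.
TR = 39·4 = 156. TC = 289 + 92 = 381. Profit = 156 − 381 = -$225.
By producing, the firm covers all variable cost plus $64 of fixed cost; shutting down would lose the full $289.

Profit = -$225 at Q = 4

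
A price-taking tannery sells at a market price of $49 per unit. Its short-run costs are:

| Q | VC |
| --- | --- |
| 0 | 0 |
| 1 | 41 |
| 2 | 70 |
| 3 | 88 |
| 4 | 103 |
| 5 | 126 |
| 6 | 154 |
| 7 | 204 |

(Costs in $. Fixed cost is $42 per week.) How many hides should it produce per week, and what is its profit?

Q = 6; profit = $98

Tabulate TR − TC: Q=0: -42; Q=1: -34; Q=2: -14; Q=3: 17; Q=4: 51; Q=5: 77; Q=6: 98; Q=7: 97.
Profit is maximized at Q = 6. AVC there is 154/6 = $25.67 ≤ P, so producing beats shutting down (which would give -$42).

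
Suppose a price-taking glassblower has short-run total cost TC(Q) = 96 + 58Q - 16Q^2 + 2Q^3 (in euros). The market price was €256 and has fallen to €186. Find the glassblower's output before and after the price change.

AVC = 58 - 16Q + 2Q^2, minimized at Q = 4 where min AVC = €26. MC = 58 - 32Q + 6Q^2.
At P = €256 ≥ min AVC, set P = MC on the rising branch: Q = 9.
At P = €186 ≥ min AVC, set P = MC: Q = 8. The firm stays open but cuts output.

Output falls from 9 to 8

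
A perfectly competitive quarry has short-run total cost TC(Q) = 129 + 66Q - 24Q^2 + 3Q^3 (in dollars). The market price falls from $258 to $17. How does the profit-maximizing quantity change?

MC = 66 - 48Q + 9Q^2; the shutdown threshold is min AVC = $18 (at Q = 4).
At P = $258 ≥ min AVC, set P = MC on the rising branch: Q = 8.
At P = $17 < min AVC = $18, price no longer covers variable cost at any output, so the firm shuts down: Q = 0.

Output falls from 8 to 0 (the firm shuts down)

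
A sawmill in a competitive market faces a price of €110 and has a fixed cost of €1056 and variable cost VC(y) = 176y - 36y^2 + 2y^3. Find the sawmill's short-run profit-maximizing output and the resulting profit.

Profit = -€88 at y = 11

AVC = 176 - 36y + 2y^2 has its minimum €14 at y = 9; price €110 clears that bar, so the firm operates.
With MC = 176 - 72y + 6y^2, P = MC on the upward-sloping part at y* = 11.
TR = 110·11 = 1210. TC = 1056 + 242 = 1298. Profit = 1210 − 1298 = -€88.
Shutting down would mean losing the fixed cost of €1056, so operating at a loss of €88 is better by €968.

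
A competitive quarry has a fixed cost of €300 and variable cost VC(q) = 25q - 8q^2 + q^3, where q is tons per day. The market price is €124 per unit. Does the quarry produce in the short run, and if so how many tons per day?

Produce at q = 9

From TC, MC = TC'(q) = 25 - 16q + 3q^2 and AVC = VC/q = 25 - 8q + q^2.
The AVC parabola has its vertex at q = 8/2 = 4, where AVC = 25 - 8·4 + 4^2 = €9.
Because €124 ≥ €9, revenue can cover variable cost; the firm operates.
P = MC gives -99 - 16q + 3q^2 = 0, with roots -11/3 and 9. Take the larger (rising MC): q* = 9.
Check: AVC at q = 9 is €34 ≤ P, so revenue covers variable cost.
Profit = P·q − TC = 124·9 − 606 = €510.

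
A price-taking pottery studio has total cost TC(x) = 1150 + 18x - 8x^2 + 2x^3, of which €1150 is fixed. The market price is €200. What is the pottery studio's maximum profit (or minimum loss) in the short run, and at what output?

AVC = 18 - 8x + 2x^2; min AVC = €10 at x = 2. Since P = €200 ≥ min AVC, the firm produces.
With MC = 18 - 16x + 6x^2, P = MC on the upward-sloping part at x* = 7.
TR = 200·7 = 1400. TC = 1150 + 420 = 1570. Profit = 1400 − 1570 = -€170.
By producing, the firm covers all variable cost plus €980 of fixed cost; shutting down would lose the full €1150.

Profit = -€170 at x = 7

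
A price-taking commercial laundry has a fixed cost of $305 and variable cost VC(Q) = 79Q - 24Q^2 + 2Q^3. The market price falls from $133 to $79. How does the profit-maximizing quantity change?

Output falls from 9 to 8

AVC = 79 - 24Q + 2Q^2, minimized at Q = 6 where min AVC = $7. MC = 79 - 48Q + 6Q^2.
With P = $133 above the shutdown price, P = MC gives Q = 9.
At P = $79 ≥ min AVC, set P = MC: Q = 8. The firm stays open but cuts output.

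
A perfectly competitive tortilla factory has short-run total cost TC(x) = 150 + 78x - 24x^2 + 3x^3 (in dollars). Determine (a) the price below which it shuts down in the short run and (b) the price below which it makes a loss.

Shutdown price = min AVC. AVC = 78 - 24x + 3x^2, with vertex at x = 4 and minimum $30.
ATC = 150/x + 78 - 24x + 3x^2. Setting dATC/dx = −150/x^2 − 24 + 6x = 0 gives x = 5 (since 6·5^3 − 24·5^2 = 150).
min ATC = 150/5 + 78 − 24·5 + 3·5^2 = $63. That is the break-even price.
For $30 ≤ P < $63 the firm produces at a loss; below $30 it shuts down.

Shutdown price = $30; break-even price = $63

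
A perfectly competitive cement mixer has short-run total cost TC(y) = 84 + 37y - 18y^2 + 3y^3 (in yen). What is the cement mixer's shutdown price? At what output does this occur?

Short-run supply begins at min AVC. From VC = 37y - 18y^2 + 3y^3, AVC = 37 - 18y + 3y^2.
dAVC/dy = -18 + 6y = 0 gives y = 3. min AVC = 37 - 18·3 + 3·3^2 = 10.
The firm shuts down for any P below ¥10.

¥10 per unit, at y = 3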